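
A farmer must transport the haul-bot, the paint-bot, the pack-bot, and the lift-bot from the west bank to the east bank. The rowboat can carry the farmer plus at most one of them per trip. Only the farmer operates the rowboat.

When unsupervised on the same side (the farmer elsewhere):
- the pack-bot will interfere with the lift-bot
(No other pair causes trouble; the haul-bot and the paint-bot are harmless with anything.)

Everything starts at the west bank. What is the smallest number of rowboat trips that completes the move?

Counting alone: the farmer can take at most 1 across per trip to the east bank, so moving all 4 needs at least 4 loaded trips out, with a return between consecutive ones — at least 7 crossings.
The plan below uses exactly 7 crossings, so it is optimal:
1. Farmer goes to the east bank with the pack-bot.
2. Farmer goes back to the west bank alone.
3. Farmer goes to the east bank with the haul-bot.
4. Farmer goes back to the west bank alone.
5. Farmer goes to the east bank with the paint-bot.
6. Farmer goes back to the west bank alone.
7. Farmer goes to the east bank with the lift-bot.

7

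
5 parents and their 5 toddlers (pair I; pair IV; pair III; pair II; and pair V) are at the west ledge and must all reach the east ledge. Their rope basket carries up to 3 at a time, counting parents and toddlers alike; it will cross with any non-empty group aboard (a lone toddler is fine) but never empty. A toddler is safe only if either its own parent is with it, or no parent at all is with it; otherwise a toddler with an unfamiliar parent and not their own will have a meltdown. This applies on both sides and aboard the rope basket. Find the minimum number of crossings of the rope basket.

Counting alone: each trip to the east ledge takes at most 3 across and each return brings at least 1 back, so after t trips out (and t−1 returns) at most 3t − (t−1) of the 10 are across; that first reaches 10 at t = 5, so at least 9 crossings are needed.
The safety rule pushes this higher. Following every safe sequence of crossings, the most of the 10 that can be at the east ledge as the rope basket arrives there on crossing 9 is 9 — never all 10.
So no plan with fewer than 11 crossings exists, and this one achieves 11:
1. parent I and toddler I cross → the east ledge.
2. parent I crosses ← the west ledge.
3. toddler II, toddler III, and toddler IV cross → the east ledge.
4. toddler I crosses ← the west ledge.
5. parent II, parent III, and parent IV cross → the east ledge.
6. parent IV and toddler IV cross ← the west ledge.
7. parent I, parent IV, and parent V cross → the east ledge.
8. toddler III crosses ← the west ledge.
9. toddler I and toddler IV cross → the east ledge.
10. toddler I crosses ← the west ledge.
11. toddler I, toddler III, and toddler V cross → the east ledge.

11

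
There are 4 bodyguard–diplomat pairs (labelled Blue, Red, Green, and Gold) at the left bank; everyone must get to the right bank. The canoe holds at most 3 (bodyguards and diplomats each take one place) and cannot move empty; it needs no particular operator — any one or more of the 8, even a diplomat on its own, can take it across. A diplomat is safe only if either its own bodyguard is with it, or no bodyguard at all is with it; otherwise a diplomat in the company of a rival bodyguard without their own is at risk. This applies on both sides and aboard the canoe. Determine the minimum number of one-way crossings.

9

Counting alone: each trip to the right bank takes at most 3 across and each return brings at least 1 back, so after t trips out (and t−1 returns) at most 3t − (t−1) of the 8 are across; that first reaches 8 at t = 4, so at least 7 crossings are needed.
The safety rule pushes this higher. Following every safe sequence of crossings, the most of the 8 that can be at the right bank as the canoe arrives there on crossing 7 is 7 — never all 8.
So no plan with fewer than 9 crossings exists, and this one achieves 9:
1. bodyguard Blue and diplomat Blue cross → the right bank.
2. bodyguard Blue crosses ← the left bank.
3. bodyguard Blue, bodyguard Red, and diplomat Red cross → the right bank.
4. bodyguard Blue and diplomat Blue cross ← the left bank.
5. bodyguard Blue, bodyguard Gold, and bodyguard Green cross → the right bank.
6. diplomat Red crosses ← the left bank.
7. diplomat Blue and diplomat Red cross → the right bank.
8. diplomat Blue crosses ← the left bank.
9. diplomat Blue, diplomat Gold, and diplomat Green cross → the right bank.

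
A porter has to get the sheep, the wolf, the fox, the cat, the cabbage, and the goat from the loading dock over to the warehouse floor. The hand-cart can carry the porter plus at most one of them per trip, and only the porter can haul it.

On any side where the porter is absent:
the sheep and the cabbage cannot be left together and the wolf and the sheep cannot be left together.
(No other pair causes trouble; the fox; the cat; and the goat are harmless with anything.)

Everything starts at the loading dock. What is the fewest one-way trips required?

Counting alone: the porter can take at most 1 across per trip to the warehouse floor, so moving all 6 needs at least 6 loaded trips out, with a return between consecutive ones — at least 11 crossings.
The safety rule pushes this higher. Following every safe sequence of crossings, the most of the 6 that can be at the warehouse floor as the hand-cart arrives there on crossing 11 is 5 — never all 6.
So no plan with fewer than 13 crossings exists, and this one achieves 13:
1. Porter goes to the warehouse floor with the sheep.  [the loading dock: the cabbage, the cat, the fox, the goat, the wolf | the warehouse floor: the sheep]
2. Porter goes back to the loading dock alone.  [the loading dock: the cabbage, the cat, the fox, the goat, the wolf | the warehouse floor: the sheep]
3. Porter goes to the warehouse floor with the wolf.  [the loading dock: the cabbage, the cat, the fox, the goat | the warehouse floor: the sheep, the wolf]
4. Porter goes back to the loading dock with the sheep.  [the loading dock: the cabbage, the cat, the fox, the goat, the sheep | the warehouse floor: the wolf]
5. Porter goes to the warehouse floor with the cabbage.  [the loading dock: the cat, the fox, the goat, the sheep | the warehouse floor: the cabbage, the wolf]
6. Porter goes back to the loading dock alone.  [the loading dock: the cat, the fox, the goat, the sheep | the warehouse floor: the cabbage, the wolf]
7. Porter goes to the warehouse floor with the fox.  [the loading dock: the cat, the goat, the sheep | the warehouse floor: the cabbage, the fox, the wolf]
8. Porter goes back to the loading dock alone.  [the loading dock: the cat, the goat, the sheep | the warehouse floor: the cabbage, the fox, the wolf]
9. Porter goes to the warehouse floor with the cat.  [the loading dock: the goat, the sheep | the warehouse floor: the cabbage, the cat, the fox, the wolf]
10. Porter goes back to the loading dock alone.  [the loading dock: the goat, the sheep | the warehouse floor: the cabbage, the cat, the fox, the wolf]
11. Porter goes to the warehouse floor with the goat.  [the loading dock: the sheep | the warehouse floor: the cabbage, the cat, the fox, the goat, the wolf]
12. Porter goes back to the loading dock alone.  [the loading dock: the sheep | the warehouse floor: the cabbage, the cat, the fox, the goat, the wolf]
13. Porter goes to the warehouse floor with the sheep.  [the loading dock: — | the warehouse floor: the cabbage, the cat, the fox, the goat, the sheep, the wolf]

13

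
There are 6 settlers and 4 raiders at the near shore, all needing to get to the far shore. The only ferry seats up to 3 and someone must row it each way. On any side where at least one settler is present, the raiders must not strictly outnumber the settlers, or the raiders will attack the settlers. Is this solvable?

Yes

1. 2 raiders → the far shore.  (the near shore: 6S 2R; the far shore: 0S 2R)
2. 1 raider ← the near shore.  (the near shore: 6S 3R; the far shore: 0S 1R)
3. 3 raiders → the far shore.  (the near shore: 6S 0R; the far shore: 0S 4R)
4. 1 raider ← the near shore.  (the near shore: 6S 1R; the far shore: 0S 3R)
5. 3 settlers → the far shore.  (the near shore: 3S 1R; the far shore: 3S 3R)
6. 1 raider ← the near shore.  (the near shore: 3S 2R; the far shore: 3S 2R)
7. 1 settler and 2 raiders → the far shore.  (the near shore: 2S 0R; the far shore: 4S 4R)
8. 1 raider ← the near shore.  (the near shore: 2S 1R; the far shore: 4S 3R)
9. 2 settlers and 1 raider → the far shore.  (the near shore: 0S 0R; the far shore: 6S 4R)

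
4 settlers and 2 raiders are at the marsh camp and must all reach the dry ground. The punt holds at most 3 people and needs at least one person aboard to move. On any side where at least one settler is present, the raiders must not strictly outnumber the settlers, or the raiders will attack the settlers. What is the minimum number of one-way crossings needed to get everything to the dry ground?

5

Counting alone: each trip to the dry ground takes at most 3 across and each return brings at least 1 back, so after t trips out (and t−1 returns) at most 3t − (t−1) of the 6 are across; that first reaches 6 at t = 3, so at least 5 crossings are needed.
The plan below uses exactly 5 crossings, so it is optimal:
1. 2 raiders → the dry ground.  (the marsh camp: 4S 0R; the dry ground: 0S 2R)
2. 1 raider ← the marsh camp.  (the marsh camp: 4S 1R; the dry ground: 0S 1R)
3. 2 settlers and 1 raider → the dry ground.  (the marsh camp: 2S 0R; the dry ground: 2S 2R)
4. 1 raider ← the marsh camp.  (the marsh camp: 2S 1R; the dry ground: 2S 1R)
5. 2 settlers and 1 raider → the dry ground.  (the marsh camp: 0S 0R; the dry ground: 4S 2R)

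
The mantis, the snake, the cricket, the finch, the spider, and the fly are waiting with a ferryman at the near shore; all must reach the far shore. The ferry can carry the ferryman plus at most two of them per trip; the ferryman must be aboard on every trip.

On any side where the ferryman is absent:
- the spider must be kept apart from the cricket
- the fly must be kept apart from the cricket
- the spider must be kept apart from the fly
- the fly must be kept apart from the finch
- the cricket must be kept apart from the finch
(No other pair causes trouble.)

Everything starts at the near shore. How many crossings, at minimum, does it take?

9

Counting alone: the ferryman can take at most 2 across per trip to the far shore, so moving all 6 needs at least 3 loaded trips out, with a return between consecutive ones — at least 5 crossings.
The safety rule pushes this higher. Following every safe sequence of crossings, the most of the 6 that can be at the far shore as the ferry arrives there on crossings 5, 7 is 4, 5 respectively — never all 6.
So no plan with fewer than 9 crossings exists, and this one achieves 9:
1. Ferryman goes to the far shore with the cricket and the fly.  [the near shore: the finch, the mantis, the snake, the spider | the far shore: the cricket, the fly]
2. Ferryman goes back to the near shore with the cricket.  [the near shore: the cricket, the finch, the mantis, the snake, the spider | the far shore: the fly]
3. Ferryman goes to the far shore with the cricket and the mantis.  [the near shore: the finch, the snake, the spider | the far shore: the cricket, the fly, the mantis]
4. Ferryman goes back to the near shore with the cricket.  [the near shore: the cricket, the finch, the snake, the spider | the far shore: the fly, the mantis]
5. Ferryman goes to the far shore with the cricket and the snake.  [the near shore: the finch, the spider | the far shore: the cricket, the fly, the mantis, the snake]
6. Ferryman goes back to the near shore with the cricket.  [the near shore: the cricket, the finch, the spider | the far shore: the fly, the mantis, the snake]
7. Ferryman goes to the far shore with the finch and the spider.  [the near shore: the cricket | the far shore: the finch, the fly, the mantis, the snake, the spider]
8. Ferryman goes back to the near shore with the fly.  [the near shore: the cricket, the fly | the far shore: the finch, the mantis, the snake, the spider]
9. Ferryman goes to the far shore with the cricket and the fly.  [the near shore: — | the far shore: the cricket, the finch, the fly, the mantis, the snake, the spider]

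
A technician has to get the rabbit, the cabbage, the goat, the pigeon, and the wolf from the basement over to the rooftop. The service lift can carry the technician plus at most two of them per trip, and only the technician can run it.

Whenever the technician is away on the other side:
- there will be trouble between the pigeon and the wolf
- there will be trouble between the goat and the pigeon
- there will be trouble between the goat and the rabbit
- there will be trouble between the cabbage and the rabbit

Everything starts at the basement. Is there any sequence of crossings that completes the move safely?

1. Technician goes to the rooftop with the pigeon and the rabbit.  [the basement: the cabbage, the goat, the wolf | the rooftop: the pigeon, the rabbit]
2. Technician goes back to the basement alone.  [the basement: the cabbage, the goat, the wolf | the rooftop: the pigeon, the rabbit]
3. Technician goes to the rooftop with the cabbage.  [the basement: the goat, the wolf | the rooftop: the cabbage, the pigeon, the rabbit]
4. Technician goes back to the basement with the rabbit.  [the basement: the goat, the rabbit, the wolf | the rooftop: the cabbage, the pigeon]
5. Technician goes to the rooftop with the goat and the wolf.  [the basement: the rabbit | the rooftop: the cabbage, the goat, the pigeon, the wolf]
6. Technician goes back to the basement with the pigeon.  [the basement: the pigeon, the rabbit | the rooftop: the cabbage, the goat, the wolf]
7. Technician goes to the rooftop with the pigeon and the rabbit.  [the basement: — | the rooftop: the cabbage, the goat, the pigeon, the rabbit, the wolf]

Yes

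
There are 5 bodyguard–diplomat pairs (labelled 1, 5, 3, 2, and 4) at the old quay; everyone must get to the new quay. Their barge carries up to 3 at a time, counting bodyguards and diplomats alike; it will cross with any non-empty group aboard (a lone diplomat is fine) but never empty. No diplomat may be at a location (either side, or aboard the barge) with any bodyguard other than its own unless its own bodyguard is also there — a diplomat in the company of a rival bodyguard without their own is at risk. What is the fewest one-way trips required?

11

Counting alone: each trip to the new quay takes at most 3 across and each return brings at least 1 back, so after t trips out (and t−1 returns) at most 3t − (t−1) of the 10 are across; that first reaches 10 at t = 5, so at least 9 crossings are needed.
The safety rule pushes this higher. Following every safe sequence of crossings, the most of the 10 that can be at the new quay as the barge arrives there on crossing 9 is 9 — never all 10.
So no plan with fewer than 11 crossings exists, and this one achieves 11:
1. bodyguard 1 and diplomat 1 cross → the new quay.
2. bodyguard 1 crosses ← the old quay.
3. diplomat 2, diplomat 3, and diplomat 5 cross → the new quay.
4. diplomat 1 crosses ← the old quay.
5. bodyguard 2, bodyguard 3, and bodyguard 5 cross → the new quay.
6. bodyguard 5 and diplomat 5 cross ← the old quay.
7. bodyguard 1, bodyguard 4, and bodyguard 5 cross → the new quay.
8. diplomat 3 crosses ← the old quay.
9. diplomat 1 and diplomat 5 cross → the new quay.
10. diplomat 1 crosses ← the old quay.
11. diplomat 1, diplomat 3, and diplomat 4 cross → the new quay.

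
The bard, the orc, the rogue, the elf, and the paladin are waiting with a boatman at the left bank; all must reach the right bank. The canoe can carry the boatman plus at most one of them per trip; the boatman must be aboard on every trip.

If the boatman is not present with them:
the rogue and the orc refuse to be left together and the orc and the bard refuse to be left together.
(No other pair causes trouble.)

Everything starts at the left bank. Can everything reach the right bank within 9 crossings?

Counting alone: the boatman can take at most 1 across per trip to the right bank, so moving all 5 needs at least 5 loaded trips out, with a return between consecutive ones — at least 9 crossings.
The safety rule pushes this higher. Following every safe sequence of crossings, the most of the 5 that can be at the right bank as the canoe arrives there on crossing 9 is 4 — never all 5.
So the move cannot be finished within 9 crossings. (The shortest complete plan takes 11:)
1. Boatman goes to the right bank with the orc.  [the left bank: the bard, the elf, the paladin, the rogue | the right bank: the orc]
2. Boatman goes back to the left bank alone.  [the left bank: the bard, the elf, the paladin, the rogue | the right bank: the orc]
3. Boatman goes to the right bank with the bard.  [the left bank: the elf, the paladin, the rogue | the right bank: the bard, the orc]
4. Boatman goes back to the left bank with the orc.  [the left bank: the elf, the orc, the paladin, the rogue | the right bank: the bard]
5. Boatman goes to the right bank with the rogue.  [the left bank: the elf, the orc, the paladin | the right bank: the bard, the rogue]
6. Boatman goes back to the left bank alone.  [the left bank: the elf, the orc, the paladin | the right bank: the bard, the rogue]
7. Boatman goes to the right bank with the elf.  [the left bank: the orc, the paladin | the right bank: the bard, the elf, the rogue]
8. Boatman goes back to the left bank alone.  [the left bank: the orc, the paladin | the right bank: the bard, the elf, the rogue]
9. Boatman goes to the right bank with the paladin.  [the left bank: the orc | the right bank: the bard, the elf, the paladin, the rogue]
10. Boatman goes back to the left bank alone.  [the left bank: the orc | the right bank: the bard, the elf, the paladin, the rogue]
11. Boatman goes to the right bank with the orc.  [the left bank: — | the right bank: the bard, the elf, the orc, the paladin, the rogue]

No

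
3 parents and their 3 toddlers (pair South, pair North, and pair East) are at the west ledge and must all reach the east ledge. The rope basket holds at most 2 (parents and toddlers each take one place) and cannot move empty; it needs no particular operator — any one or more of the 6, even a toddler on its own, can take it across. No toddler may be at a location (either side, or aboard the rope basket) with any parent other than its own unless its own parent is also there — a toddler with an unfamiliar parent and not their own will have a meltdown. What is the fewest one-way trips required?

Counting alone: each trip to the east ledge takes at most 2 across and each return brings at least 1 back, so after t trips out (and t−1 returns) at most 2t − (t−1) of the 6 are across; that first reaches 6 at t = 5, so at least 9 crossings are needed.
The safety rule pushes this higher. Following every safe sequence of crossings, the most of the 6 that can be at the east ledge as the rope basket arrives there on crossing 9 is 5 — never all 6.
So no plan with fewer than 11 crossings exists, and this one achieves 11:
1. parent South and toddler South cross → the east ledge.
2. parent South crosses ← the west ledge.
3. toddler East and toddler North cross → the east ledge.
4. toddler South crosses ← the west ledge.
5. parent East and parent North cross → the east ledge.
6. parent North and toddler North cross ← the west ledge.
7. parent North and parent South cross → the east ledge.
8. toddler East crosses ← the west ledge.
9. toddler North and toddler South cross → the east ledge.
10. parent East crosses ← the west ledge.
11. parent East and toddler East cross → the east ledge.

11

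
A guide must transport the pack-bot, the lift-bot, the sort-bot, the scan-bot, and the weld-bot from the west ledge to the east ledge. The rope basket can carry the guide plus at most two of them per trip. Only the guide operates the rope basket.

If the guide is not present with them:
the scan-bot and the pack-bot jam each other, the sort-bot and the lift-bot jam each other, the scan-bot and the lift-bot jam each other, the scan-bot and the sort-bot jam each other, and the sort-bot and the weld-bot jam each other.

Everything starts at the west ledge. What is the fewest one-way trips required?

Counting alone: the guide can take at most 2 across per trip to the east ledge, so moving all 5 needs at least 3 loaded trips out, with a return between consecutive ones — at least 5 crossings.
The safety rule pushes this higher. Following every safe sequence of crossings, the most of the 5 that can be at the east ledge as the rope basket arrives there on crossing 5 is 4 — never all 5.
So no plan with fewer than 7 crossings exists, and this one achieves 7:
1. Guide goes to the east ledge with the scan-bot and the sort-bot.
2. Guide goes back to the west ledge with the sort-bot.
3. Guide goes to the east ledge with the pack-bot and the sort-bot.
4. Guide goes back to the west ledge with the scan-bot.
5. Guide goes to the east ledge with the lift-bot and the weld-bot.
6. Guide goes back to the west ledge with the sort-bot.
7. Guide goes to the east ledge with the scan-bot and the sort-bot.

7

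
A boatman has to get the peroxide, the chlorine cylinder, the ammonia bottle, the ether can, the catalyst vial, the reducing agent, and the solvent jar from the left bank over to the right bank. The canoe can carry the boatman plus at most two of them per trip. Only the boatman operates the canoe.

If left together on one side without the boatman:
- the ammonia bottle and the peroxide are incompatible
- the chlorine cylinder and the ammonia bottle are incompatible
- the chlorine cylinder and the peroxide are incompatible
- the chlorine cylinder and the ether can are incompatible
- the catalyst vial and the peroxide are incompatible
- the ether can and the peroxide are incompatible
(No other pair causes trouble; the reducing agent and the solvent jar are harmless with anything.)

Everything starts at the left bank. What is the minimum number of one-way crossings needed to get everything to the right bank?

11

Counting alone: the boatman can take at most 2 across per trip to the right bank, so moving all 7 needs at least 4 loaded trips out, with a return between consecutive ones — at least 7 crossings.
The safety rule pushes this higher. Following every safe sequence of crossings, the most of the 7 that can be at the right bank as the canoe arrives there on crossings 7, 9 is 5, 6 respectively — never all 7.
So no plan with fewer than 11 crossings exists, and this one achieves 11:
1. Boatman goes to the right bank with the chlorine cylinder and the peroxide.
2. Boatman goes back to the left bank with the peroxide.
3. Boatman goes to the right bank with the catalyst vial and the peroxide.
4. Boatman goes back to the left bank with the peroxide.
5. Boatman goes to the right bank with the peroxide and the reducing agent.
6. Boatman goes back to the left bank with the peroxide.
7. Boatman goes to the right bank with the peroxide and the solvent jar.
8. Boatman goes back to the left bank with the peroxide.
9. Boatman goes to the right bank with the ammonia bottle and the ether can.
10. Boatman goes back to the left bank with the chlorine cylinder.
11. Boatman goes to the right bank with the chlorine cylinder and the peroxide.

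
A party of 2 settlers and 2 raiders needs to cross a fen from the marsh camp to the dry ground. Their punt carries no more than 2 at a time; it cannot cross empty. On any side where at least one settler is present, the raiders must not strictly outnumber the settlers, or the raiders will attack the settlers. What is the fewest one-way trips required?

Counting alone: each trip to the dry ground takes at most 2 across and each return brings at least 1 back, so after t trips out (and t−1 returns) at most 2t − (t−1) of the 4 are across; that first reaches 4 at t = 3, so at least 5 crossings are needed.
The plan below uses exactly 5 crossings, so it is optimal:
1. 2 raiders → the dry ground.  (the marsh camp: 2S 0R; the dry ground: 0S 2R)
2. 1 raider ← the marsh camp.  (the marsh camp: 2S 1R; the dry ground: 0S 1R)
3. 2 settlers → the dry ground.  (the marsh camp: 0S 1R; the dry ground: 2S 1R)
4. 1 raider ← the marsh camp.  (the marsh camp: 0S 2R; the dry ground: 2S 0R)
5. 2 raiders → the dry ground.  (the marsh camp: 0S 0R; the dry ground: 2S 2R)

5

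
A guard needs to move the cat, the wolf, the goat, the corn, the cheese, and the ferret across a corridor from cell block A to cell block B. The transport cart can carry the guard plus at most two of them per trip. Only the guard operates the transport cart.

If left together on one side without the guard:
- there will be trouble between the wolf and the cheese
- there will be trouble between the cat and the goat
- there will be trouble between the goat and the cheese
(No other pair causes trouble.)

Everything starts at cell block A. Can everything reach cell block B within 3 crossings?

No

Counting alone: the guard can take at most 2 across per trip to cell block B, so moving all 6 needs at least 3 loaded trips out, with a return between consecutive ones — at least 5 crossings.
Since 3 < 5, 3 crossings cannot be enough. (The shortest complete plan in fact takes 5:)
1. Guard goes to cell block B with the cat and the cheese.
2. Guard goes back to cell block A alone.
3. Guard goes to cell block B with the corn and the ferret.
4. Guard goes back to cell block A alone.
5. Guard goes to cell block B with the goat and the wolf.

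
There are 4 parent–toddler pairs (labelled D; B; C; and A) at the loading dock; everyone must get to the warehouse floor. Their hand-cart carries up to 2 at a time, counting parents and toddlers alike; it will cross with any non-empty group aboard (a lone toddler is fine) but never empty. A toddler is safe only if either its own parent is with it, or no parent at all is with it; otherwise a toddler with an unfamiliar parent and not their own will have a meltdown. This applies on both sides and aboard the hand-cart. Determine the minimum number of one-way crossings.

impossible

Following every safe sequence of crossings from the start, the most of the 8 that can be at the warehouse floor as the hand-cart arrives there on crossings 1, 3, 5 is 2, 3, 4 respectively; the best ever achieved is 4 of 8.
From crossing 7 on, no configuration arises that was not already reachable earlier: only 44 distinct safe configurations (who is on which side, and where the hand-cart is) can ever be reached, none of them has everyone across, and every continuation just revisits them. So no valid plan exists.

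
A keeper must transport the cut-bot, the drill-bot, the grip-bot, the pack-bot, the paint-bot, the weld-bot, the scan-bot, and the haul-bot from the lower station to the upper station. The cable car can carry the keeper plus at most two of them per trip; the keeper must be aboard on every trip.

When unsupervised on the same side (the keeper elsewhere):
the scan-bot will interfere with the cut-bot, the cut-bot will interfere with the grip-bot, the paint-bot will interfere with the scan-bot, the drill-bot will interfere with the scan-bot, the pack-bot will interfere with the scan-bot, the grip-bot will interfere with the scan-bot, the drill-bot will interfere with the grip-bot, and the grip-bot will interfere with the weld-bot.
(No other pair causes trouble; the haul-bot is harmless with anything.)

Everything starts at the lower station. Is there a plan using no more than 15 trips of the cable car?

Yes — this plan uses 13 crossings (≤ 15):
1. Keeper goes to the upper station with the grip-bot and the scan-bot.  [the lower station: the cut-bot, the drill-bot, the haul-bot, the pack-bot, the paint-bot, the weld-bot | the upper station: the grip-bot, the scan-bot]
2. Keeper goes back to the lower station with the grip-bot.  [the lower station: the cut-bot, the drill-bot, the grip-bot, the haul-bot, the pack-bot, the paint-bot, the weld-bot | the upper station: the scan-bot]
3. Keeper goes to the upper station with the grip-bot and the pack-bot.  [the lower station: the cut-bot, the drill-bot, the haul-bot, the paint-bot, the weld-bot | the upper station: the grip-bot, the pack-bot, the scan-bot]
4. Keeper goes back to the lower station with the scan-bot.  [the lower station: the cut-bot, the drill-bot, the haul-bot, the paint-bot, the scan-bot, the weld-bot | the upper station: the grip-bot, the pack-bot]
5. Keeper goes to the upper station with the paint-bot and the scan-bot.  [the lower station: the cut-bot, the drill-bot, the haul-bot, the weld-bot | the upper station: the grip-bot, the pack-bot, the paint-bot, the scan-bot]
6. Keeper goes back to the lower station with the scan-bot.  [the lower station: the cut-bot, the drill-bot, the haul-bot, the scan-bot, the weld-bot | the upper station: the grip-bot, the pack-bot, the paint-bot]
7. Keeper goes to the upper station with the cut-bot and the drill-bot.  [the lower station: the haul-bot, the scan-bot, the weld-bot | the upper station: the cut-bot, the drill-bot, the grip-bot, the pack-bot, the paint-bot]
8. Keeper goes back to the lower station with the grip-bot.  [the lower station: the grip-bot, the haul-bot, the scan-bot, the weld-bot | the upper station: the cut-bot, the drill-bot, the pack-bot, the paint-bot]
9. Keeper goes to the upper station with the grip-bot and the weld-bot.  [the lower station: the haul-bot, the scan-bot | the upper station: the cut-bot, the drill-bot, the grip-bot, the pack-bot, the paint-bot, the weld-bot]
10. Keeper goes back to the lower station with the grip-bot.  [the lower station: the grip-bot, the haul-bot, the scan-bot | the upper station: the cut-bot, the drill-bot, the pack-bot, the paint-bot, the weld-bot]
11. Keeper goes to the upper station with the grip-bot and the haul-bot.  [the lower station: the scan-bot | the upper station: the cut-bot, the drill-bot, the grip-bot, the haul-bot, the pack-bot, the paint-bot, the weld-bot]
12. Keeper goes back to the lower station with the grip-bot.  [the lower station: the grip-bot, the scan-bot | the upper station: the cut-bot, the drill-bot, the haul-bot, the pack-bot, the paint-bot, the weld-bot]
13. Keeper goes to the upper station with the grip-bot and the scan-bot.  [the lower station: — | the upper station: the cut-bot, the drill-bot, the grip-bot, the haul-bot, the pack-bot, the paint-bot, the scan-bot, the weld-bot]

Yes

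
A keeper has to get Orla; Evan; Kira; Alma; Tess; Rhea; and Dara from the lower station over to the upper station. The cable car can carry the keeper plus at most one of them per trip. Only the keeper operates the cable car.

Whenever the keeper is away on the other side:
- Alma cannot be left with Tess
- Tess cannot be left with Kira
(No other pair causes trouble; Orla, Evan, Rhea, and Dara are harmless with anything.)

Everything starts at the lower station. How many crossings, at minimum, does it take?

15

Counting alone: the keeper can take at most 1 across per trip to the upper station, so moving all 7 needs at least 7 loaded trips out, with a return between consecutive ones — at least 13 crossings.
The safety rule pushes this higher. Following every safe sequence of crossings, the most of the 7 that can be at the upper station as the cable car arrives there on crossing 13 is 6 — never all 7.
So no plan with fewer than 15 crossings exists, and this one achieves 15:
1. Keeper goes to the upper station with Tess.  [the lower station: Alma, Dara, Evan, Kira, Orla, Rhea | the upper station: Tess]
2. Keeper goes back to the lower station alone.  [the lower station: Alma, Dara, Evan, Kira, Orla, Rhea | the upper station: Tess]
3. Keeper goes to the upper station with Orla.  [the lower station: Alma, Dara, Evan, Kira, Rhea | the upper station: Orla, Tess]
4. Keeper goes back to the lower station alone.  [the lower station: Alma, Dara, Evan, Kira, Rhea | the upper station: Orla, Tess]
5. Keeper goes to the upper station with Evan.  [the lower station: Alma, Dara, Kira, Rhea | the upper station: Evan, Orla, Tess]
6. Keeper goes back to the lower station alone.  [the lower station: Alma, Dara, Kira, Rhea | the upper station: Evan, Orla, Tess]
7. Keeper goes to the upper station with Kira.  [the lower station: Alma, Dara, Rhea | the upper station: Evan, Kira, Orla, Tess]
8. Keeper goes back to the lower station with Tess.  [the lower station: Alma, Dara, Rhea, Tess | the upper station: Evan, Kira, Orla]
9. Keeper goes to the upper station with Alma.  [the lower station: Dara, Rhea, Tess | the upper station: Alma, Evan, Kira, Orla]
10. Keeper goes back to the lower station alone.  [the lower station: Dara, Rhea, Tess | the upper station: Alma, Evan, Kira, Orla]
11. Keeper goes to the upper station with Rhea.  [the lower station: Dara, Tess | the upper station: Alma, Evan, Kira, Orla, Rhea]
12. Keeper goes back to the lower station alone.  [the lower station: Dara, Tess | the upper station: Alma, Evan, Kira, Orla, Rhea]
13. Keeper goes to the upper station with Dara.  [the lower station: Tess | the upper station: Alma, Dara, Evan, Kira, Orla, Rhea]
14. Keeper goes back to the lower station alone.  [the lower station: Tess | the upper station: Alma, Dara, Evan, Kira, Orla, Rhea]
15. Keeper goes to the upper station with Tess.  [the lower station: — | the upper station: Alma, Dara, Evan, Kira, Orla, Rhea, Tess]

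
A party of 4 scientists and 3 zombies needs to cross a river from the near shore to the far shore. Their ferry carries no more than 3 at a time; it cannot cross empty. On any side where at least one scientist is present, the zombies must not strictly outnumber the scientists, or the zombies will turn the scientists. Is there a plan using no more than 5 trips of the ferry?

Yes

Yes — this plan uses 5 crossings (≤ 5):
1. 3 zombies → the far shore.  (the near shore: 4S 0Z; the far shore: 0S 3Z)
2. 1 zombie ← the near shore.  (the near shore: 4S 1Z; the far shore: 0S 2Z)
3. 3 scientists → the far shore.  (the near shore: 1S 1Z; the far shore: 3S 2Z)
4. 1 scientist ← the near shore.  (the near shore: 2S 1Z; the far shore: 2S 2Z)
5. 2 scientists and 1 zombie → the far shore.  (the near shore: 0S 0Z; the far shore: 4S 3Z)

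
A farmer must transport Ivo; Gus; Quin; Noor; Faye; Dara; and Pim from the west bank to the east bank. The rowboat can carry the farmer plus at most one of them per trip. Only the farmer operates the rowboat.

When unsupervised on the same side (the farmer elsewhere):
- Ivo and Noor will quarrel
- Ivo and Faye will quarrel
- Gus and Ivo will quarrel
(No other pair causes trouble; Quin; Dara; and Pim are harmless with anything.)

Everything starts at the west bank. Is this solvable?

Following every safe sequence of crossings from the start, the most of the 7 that can be at the east bank as the rowboat arrives there on crossings 1, 3, 5, 7, 9 is 1, 2, 3, 4, 5 respectively; the best ever achieved is 5 of 7.
From crossing 11 on, no configuration arises that was not already reachable earlier: only 72 distinct safe configurations (who is on which side, and where the rowboat is) can ever be reached, none of them has everyone across, and every continuation just revisits them. So no valid plan exists.

No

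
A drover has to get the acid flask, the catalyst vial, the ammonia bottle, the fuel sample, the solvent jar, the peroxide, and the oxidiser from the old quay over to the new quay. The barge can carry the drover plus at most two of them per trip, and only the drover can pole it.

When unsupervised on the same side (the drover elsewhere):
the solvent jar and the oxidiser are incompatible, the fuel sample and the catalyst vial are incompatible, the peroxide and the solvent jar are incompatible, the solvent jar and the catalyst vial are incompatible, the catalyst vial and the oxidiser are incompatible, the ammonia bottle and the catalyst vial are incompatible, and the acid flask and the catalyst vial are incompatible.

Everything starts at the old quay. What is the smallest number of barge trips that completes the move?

Counting alone: the drover can take at most 2 across per trip to the new quay, so moving all 7 needs at least 4 loaded trips out, with a return between consecutive ones — at least 7 crossings.
The safety rule pushes this higher. Following every safe sequence of crossings, the most of the 7 that can be at the new quay as the barge arrives there on crossings 7, 9 is 5, 6 respectively — never all 7.
So no plan with fewer than 11 crossings exists, and this one achieves 11:
1. Drover goes to the new quay with the catalyst vial and the solvent jar.
2. Drover goes back to the old quay with the catalyst vial.
3. Drover goes to the new quay with the acid flask and the catalyst vial.
4. Drover goes back to the old quay with the catalyst vial.
5. Drover goes to the new quay with the ammonia bottle and the catalyst vial.
6. Drover goes back to the old quay with the catalyst vial.
7. Drover goes to the new quay with the catalyst vial and the fuel sample.
8. Drover goes back to the old quay with the catalyst vial.
9. Drover goes to the new quay with the oxidiser and the peroxide.
10. Drover goes back to the old quay with the solvent jar.
11. Drover goes to the new quay with the catalyst vial and the solvent jar.

11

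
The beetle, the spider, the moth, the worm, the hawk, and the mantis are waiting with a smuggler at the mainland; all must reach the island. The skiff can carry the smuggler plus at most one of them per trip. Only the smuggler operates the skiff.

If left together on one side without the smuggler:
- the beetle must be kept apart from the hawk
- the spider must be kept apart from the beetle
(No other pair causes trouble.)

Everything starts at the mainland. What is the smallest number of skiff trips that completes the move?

Counting alone: the smuggler can take at most 1 across per trip to the island, so moving all 6 needs at least 6 loaded trips out, with a return between consecutive ones — at least 11 crossings.
The safety rule pushes this higher. Following every safe sequence of crossings, the most of the 6 that can be at the island as the skiff arrives there on crossing 11 is 5 — never all 6.
So no plan with fewer than 13 crossings exists, and this one achieves 13:
1. Smuggler goes to the island with the beetle.  [the mainland: the hawk, the mantis, the moth, the spider, the worm | the island: the beetle]
2. Smuggler goes back to the mainland alone.  [the mainland: the hawk, the mantis, the moth, the spider, the worm | the island: the beetle]
3. Smuggler goes to the island with the spider.  [the mainland: the hawk, the mantis, the moth, the worm | the island: the beetle, the spider]
4. Smuggler goes back to the mainland with the beetle.  [the mainland: the beetle, the hawk, the mantis, the moth, the worm | the island: the spider]
5. Smuggler goes to the island with the hawk.  [the mainland: the beetle, the mantis, the moth, the worm | the island: the hawk, the spider]
6. Smuggler goes back to the mainland alone.  [the mainland: the beetle, the mantis, the moth, the worm | the island: the hawk, the spider]
7. Smuggler goes to the island with the moth.  [the mainland: the beetle, the mantis, the worm | the island: the hawk, the moth, the spider]
8. Smuggler goes back to the mainland alone.  [the mainland: the beetle, the mantis, the worm | the island: the hawk, the moth, the spider]
9. Smuggler goes to the island with the worm.  [the mainland: the beetle, the mantis | the island: the hawk, the moth, the spider, the worm]
10. Smuggler goes back to the mainland alone.  [the mainland: the beetle, the mantis | the island: the hawk, the moth, the spider, the worm]
11. Smuggler goes to the island with the mantis.  [the mainland: the beetle | the island: the hawk, the mantis, the moth, the spider, the worm]
12. Smuggler goes back to the mainland alone.  [the mainland: the beetle | the island: the hawk, the mantis, the moth, the spider, the worm]
13. Smuggler goes to the island with the beetle.  [the mainland: — | the island: the beetle, the hawk, the mantis, the moth, the spider, the worm]

13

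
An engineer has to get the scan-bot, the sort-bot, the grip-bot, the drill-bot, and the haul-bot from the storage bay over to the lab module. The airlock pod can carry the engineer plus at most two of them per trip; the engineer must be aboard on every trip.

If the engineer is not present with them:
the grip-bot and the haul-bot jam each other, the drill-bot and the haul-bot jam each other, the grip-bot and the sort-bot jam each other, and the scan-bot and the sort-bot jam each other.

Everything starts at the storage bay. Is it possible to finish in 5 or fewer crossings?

No

Counting alone: the engineer can take at most 2 across per trip to the lab module, so moving all 5 needs at least 3 loaded trips out, with a return between consecutive ones — at least 5 crossings.
The safety rule pushes this higher. Following every safe sequence of crossings, the most of the 5 that can be at the lab module as the airlock pod arrives there on crossing 5 is 4 — never all 5.
So the move cannot be finished within 5 crossings. (The shortest complete plan takes 7:)
1. Engineer goes to the lab module with the haul-bot and the sort-bot.
2. Engineer goes back to the storage bay alone.
3. Engineer goes to the lab module with the scan-bot.
4. Engineer goes back to the storage bay with the sort-bot.
5. Engineer goes to the lab module with the drill-bot and the grip-bot.
6. Engineer goes back to the storage bay with the haul-bot.
7. Engineer goes to the lab module with the haul-bot and the sort-bot.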